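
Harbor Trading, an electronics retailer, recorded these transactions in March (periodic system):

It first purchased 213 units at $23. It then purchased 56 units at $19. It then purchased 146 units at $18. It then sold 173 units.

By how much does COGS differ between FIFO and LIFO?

FIFO COGS: 173 @ $23 = $3,979
LIFO COGS: 146 @ $18 + 27 @ $19 = $3,141
Difference = |$3,979 − $3,141| = $838

$838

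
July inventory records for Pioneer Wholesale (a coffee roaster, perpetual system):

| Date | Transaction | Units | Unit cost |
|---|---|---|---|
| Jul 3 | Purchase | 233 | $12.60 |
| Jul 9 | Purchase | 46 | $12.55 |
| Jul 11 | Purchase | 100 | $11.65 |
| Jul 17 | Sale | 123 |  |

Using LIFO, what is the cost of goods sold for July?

Jul 17, 123 sold [LIFO — newest first]: 100 @ $11.65 + 23 @ $12.55 = $1,453.65
Ending inventory: 233 @ $12.60 + 23 @ $12.55 = $3,224.45
Check: goods available $4,678.10 = COGS $1,453.65 + ending $3,224.45

COGS = $1,453.65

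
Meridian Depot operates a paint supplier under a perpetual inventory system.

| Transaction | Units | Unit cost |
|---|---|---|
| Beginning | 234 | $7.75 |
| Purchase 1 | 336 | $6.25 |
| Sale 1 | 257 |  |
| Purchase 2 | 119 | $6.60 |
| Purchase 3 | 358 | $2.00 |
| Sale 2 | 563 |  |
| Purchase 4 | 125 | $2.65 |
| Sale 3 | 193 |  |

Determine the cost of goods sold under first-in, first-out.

Sale 1 (257) [FIFO — oldest first]: 234 @ $7.75 + 23 @ $6.25 = $1,957.25
Sale 2 (563) [FIFO — oldest first]: 313 @ $6.25 + 119 @ $6.60 + 131 @ $2.00 = $3,003.65
Sale 3 (193) [FIFO — oldest first]: 193 @ $2.00 = $386.00
Total COGS = $1,957.25 + $3,003.65 + $386.00 = $5,346.90
Ending inventory: 34 @ $2.00 + 125 @ $2.65 = $399.25

COGS = $5,346.90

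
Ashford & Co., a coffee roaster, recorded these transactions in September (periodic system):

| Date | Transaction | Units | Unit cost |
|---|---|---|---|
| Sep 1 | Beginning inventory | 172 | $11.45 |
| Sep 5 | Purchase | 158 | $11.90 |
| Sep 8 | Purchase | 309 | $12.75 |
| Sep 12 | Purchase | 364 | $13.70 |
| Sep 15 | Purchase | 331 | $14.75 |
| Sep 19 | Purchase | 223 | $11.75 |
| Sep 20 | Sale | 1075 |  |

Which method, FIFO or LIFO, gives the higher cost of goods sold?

FIFO COGS: 172 @ $11.45 + 158 @ $11.90 + 309 @ $12.75 + 364 @ $13.70 + 72 @ $14.75 = $13,838.15
LIFO COGS: 223 @ $11.75 + 331 @ $14.75 + 364 @ $13.70 + 157 @ $12.75 = $14,491.05

LIFO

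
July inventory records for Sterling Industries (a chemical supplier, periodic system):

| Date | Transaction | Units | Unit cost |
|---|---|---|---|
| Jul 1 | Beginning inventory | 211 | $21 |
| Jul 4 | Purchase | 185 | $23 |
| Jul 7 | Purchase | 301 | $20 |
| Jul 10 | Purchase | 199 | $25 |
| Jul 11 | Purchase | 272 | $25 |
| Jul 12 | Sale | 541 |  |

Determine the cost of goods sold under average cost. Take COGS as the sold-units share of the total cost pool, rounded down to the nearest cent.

Jul 12, sell 541: 541/1168 × $26,481.00 → $12,265.60
Ending inventory (cost pool remaining) = $14,215.40
Check: goods available $26,481.00 = COGS $12,265.60 + ending $14,215.40

COGS = $12,265.60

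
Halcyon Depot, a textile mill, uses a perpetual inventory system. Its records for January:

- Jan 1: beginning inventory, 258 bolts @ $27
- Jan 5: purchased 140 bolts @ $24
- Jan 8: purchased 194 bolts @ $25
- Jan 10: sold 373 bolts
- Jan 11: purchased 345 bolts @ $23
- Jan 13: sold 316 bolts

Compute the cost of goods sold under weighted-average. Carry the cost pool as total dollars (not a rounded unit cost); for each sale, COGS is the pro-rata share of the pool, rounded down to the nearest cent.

COGS = $17,153.23

After Jan 1: 258 on hand, pool $6,966.00 (≈ $27.0000 each)
After Jan 5: 398 on hand, pool $10,326.00 (≈ $25.9447 each)
After Jan 8: 592 on hand, pool $15,176.00 (≈ $25.6351 each)
Jan 10, sell 373: 373/592 × $15,176.00 → $9,561.90
After Jan 11: 564 on hand, pool $13,549.10 (≈ $24.0232 each)
Jan 13, sell 316: 316/564 × $13,549.10 → $7,591.33
Total COGS = $9,561.90 + $7,591.33 = $17,153.23
Ending inventory (cost pool remaining) = $5,957.77
Check: goods available $23,111.00 = COGS $17,153.23 + ending $5,957.77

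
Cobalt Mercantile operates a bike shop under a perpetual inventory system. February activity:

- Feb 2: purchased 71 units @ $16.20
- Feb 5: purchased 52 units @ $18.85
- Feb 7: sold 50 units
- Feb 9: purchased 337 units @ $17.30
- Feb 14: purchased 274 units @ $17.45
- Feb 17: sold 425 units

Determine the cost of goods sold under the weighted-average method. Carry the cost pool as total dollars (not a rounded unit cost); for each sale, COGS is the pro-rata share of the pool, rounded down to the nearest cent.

COGS = $8,244.97

After Feb 2: 71 on hand, pool $1,150.20 (≈ $16.2000 each)
After Feb 5: 123 on hand, pool $2,130.40 (≈ $17.3203 each)
Feb 7, sell 50: 50/123 × $2,130.40 → $866.01
After Feb 9: 410 on hand, pool $7,094.49 (≈ $17.3036 each)
After Feb 14: 684 on hand, pool $11,875.79 (≈ $17.3623 each)
Feb 17, sell 425: 425/684 × $11,875.79 → $7,378.96
Total COGS = $866.01 + $7,378.96 = $8,244.97
Ending inventory (cost pool remaining) = $4,496.83
Check: goods available $12,741.80 = COGS $8,244.97 + ending $4,496.83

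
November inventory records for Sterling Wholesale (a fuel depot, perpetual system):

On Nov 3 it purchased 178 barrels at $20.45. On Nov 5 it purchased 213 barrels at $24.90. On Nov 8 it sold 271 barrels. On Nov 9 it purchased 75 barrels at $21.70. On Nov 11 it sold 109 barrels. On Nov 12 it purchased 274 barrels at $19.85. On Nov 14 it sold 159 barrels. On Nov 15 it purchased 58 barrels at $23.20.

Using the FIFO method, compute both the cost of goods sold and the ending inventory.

COGS = $12,020.35; ending inventory = $5,335.45

Nov 8, 271 sold [FIFO — oldest first]: 178 @ $20.45 + 93 @ $24.90 = $5,955.80
Nov 11, 109 sold [FIFO — oldest first]: 109 @ $24.90 = $2,714.10
Nov 14, 159 sold [FIFO — oldest first]: 11 @ $24.90 + 75 @ $21.70 + 73 @ $19.85 = $3,350.45
Total COGS = $5,955.80 + $2,714.10 + $3,350.45 = $12,020.35
Ending inventory: 201 @ $19.85 + 58 @ $23.20 = $5,335.45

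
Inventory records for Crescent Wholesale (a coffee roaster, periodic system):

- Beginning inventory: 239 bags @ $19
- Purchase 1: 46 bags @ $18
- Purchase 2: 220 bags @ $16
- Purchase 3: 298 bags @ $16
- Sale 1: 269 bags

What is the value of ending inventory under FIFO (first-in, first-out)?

Ending inventory = $8,576

Sale 1 (269) [FIFO — oldest first]: 239 @ $19 + 30 @ $18 = $5,081
Ending inventory: 16 @ $18 + 220 @ $16 + 298 @ $16 = $8,576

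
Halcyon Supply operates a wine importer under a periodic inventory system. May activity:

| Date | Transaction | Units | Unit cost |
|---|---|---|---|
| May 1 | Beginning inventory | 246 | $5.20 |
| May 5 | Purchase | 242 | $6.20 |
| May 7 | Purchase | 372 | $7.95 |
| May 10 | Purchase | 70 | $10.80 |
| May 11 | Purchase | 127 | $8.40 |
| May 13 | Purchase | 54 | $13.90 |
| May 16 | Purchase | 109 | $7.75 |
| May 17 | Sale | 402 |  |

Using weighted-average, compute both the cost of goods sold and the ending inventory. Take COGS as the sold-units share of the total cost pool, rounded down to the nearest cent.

COGS = $3,016.69; ending inventory = $6,138.46

May 17, sell 402: 402/1220 × $9,155.15 → $3,016.69
Ending inventory (cost pool remaining) = $6,138.46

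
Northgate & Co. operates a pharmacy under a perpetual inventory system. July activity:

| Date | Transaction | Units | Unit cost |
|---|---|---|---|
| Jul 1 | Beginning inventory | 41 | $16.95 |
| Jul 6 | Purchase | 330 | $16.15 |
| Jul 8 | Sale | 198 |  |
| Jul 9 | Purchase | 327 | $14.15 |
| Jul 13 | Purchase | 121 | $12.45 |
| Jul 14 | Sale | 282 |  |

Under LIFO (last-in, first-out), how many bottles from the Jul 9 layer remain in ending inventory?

Jul 8, 198 sold [LIFO — newest first]: 198 @ $16.15 = $3,197.70
Jul 14, 282 sold [LIFO — newest first]: 121 @ $12.45 + 161 @ $14.15 = $3,784.60
Total COGS = $3,197.70 + $3,784.60 = $6,982.30
Ending inventory: 41 @ $16.95 + 132 @ $16.15 + 166 @ $14.15 = $5,175.65

166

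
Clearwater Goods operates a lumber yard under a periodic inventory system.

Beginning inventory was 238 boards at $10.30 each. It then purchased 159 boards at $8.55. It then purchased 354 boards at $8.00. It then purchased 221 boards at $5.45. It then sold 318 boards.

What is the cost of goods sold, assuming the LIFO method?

Sale 1 (318) [LIFO — newest first]: 221 @ $5.45 + 97 @ $8.00 = $1,980.45
Ending inventory: 238 @ $10.30 + 159 @ $8.55 + 257 @ $8.00 = $5,866.85

COGS = $1,980.45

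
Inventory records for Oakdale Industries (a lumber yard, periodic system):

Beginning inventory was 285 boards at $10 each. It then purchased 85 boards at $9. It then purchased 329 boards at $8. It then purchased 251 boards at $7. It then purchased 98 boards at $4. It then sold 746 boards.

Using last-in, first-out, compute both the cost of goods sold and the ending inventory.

Sale 1 (746) [LIFO — newest first]: 98 @ $4 + 251 @ $7 + 329 @ $8 + 68 @ $9 = $5,393
Ending inventory: 285 @ $10 + 17 @ $9 = $3,003

COGS = $5,393; ending inventory = $3,003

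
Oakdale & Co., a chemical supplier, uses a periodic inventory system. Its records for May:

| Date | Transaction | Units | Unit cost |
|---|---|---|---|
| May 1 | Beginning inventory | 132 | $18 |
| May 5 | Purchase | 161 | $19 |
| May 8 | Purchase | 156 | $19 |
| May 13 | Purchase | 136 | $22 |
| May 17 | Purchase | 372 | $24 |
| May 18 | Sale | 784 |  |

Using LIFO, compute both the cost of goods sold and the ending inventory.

May 18, 784 sold [LIFO — newest first]: 372 @ $24 + 136 @ $22 + 156 @ $19 + 120 @ $19 = $17,164
Ending inventory: 132 @ $18 + 41 @ $19 = $3,155
Check: goods available $20,319 = COGS $17,164 + ending $3,155

COGS = $17,164; ending inventory = $3,155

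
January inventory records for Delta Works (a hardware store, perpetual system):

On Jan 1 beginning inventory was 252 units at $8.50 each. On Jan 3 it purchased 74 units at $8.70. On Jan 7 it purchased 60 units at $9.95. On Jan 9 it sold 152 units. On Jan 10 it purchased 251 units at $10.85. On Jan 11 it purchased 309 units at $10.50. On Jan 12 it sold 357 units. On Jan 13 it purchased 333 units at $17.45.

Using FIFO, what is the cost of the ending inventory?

Ending inventory = $10,444.15

Jan 9, 152 sold [FIFO — oldest first]: 152 @ $8.50 = $1,292.00
Jan 12, 357 sold [FIFO — oldest first]: 100 @ $8.50 + 74 @ $8.70 + 60 @ $9.95 + 123 @ $10.85 = $3,425.35
Total COGS = $1,292.00 + $3,425.35 = $4,717.35
Ending inventory: 128 @ $10.85 + 309 @ $10.50 + 333 @ $17.45 = $10,444.15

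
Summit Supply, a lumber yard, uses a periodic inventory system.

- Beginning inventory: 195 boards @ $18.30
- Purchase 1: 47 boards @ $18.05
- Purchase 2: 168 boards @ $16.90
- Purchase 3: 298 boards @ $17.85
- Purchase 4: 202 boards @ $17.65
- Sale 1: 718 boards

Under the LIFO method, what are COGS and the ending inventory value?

COGS = $12,627.05; ending inventory = $3,513.60

Sale 1 (718) [LIFO — newest first]: 202 @ $17.65 + 298 @ $17.85 + 168 @ $16.90 + 47 @ $18.05 + 3 @ $18.30 = $12,627.05
Ending inventory: 192 @ $18.30 = $3,513.60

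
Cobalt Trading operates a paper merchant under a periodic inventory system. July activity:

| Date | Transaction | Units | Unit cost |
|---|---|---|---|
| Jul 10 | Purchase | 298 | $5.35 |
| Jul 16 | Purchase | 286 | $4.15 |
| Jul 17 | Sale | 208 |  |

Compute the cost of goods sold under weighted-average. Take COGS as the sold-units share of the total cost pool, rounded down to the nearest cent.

COGS = $990.56

Jul 17, sell 208: 208/584 × $2,781.20 → $990.56
Ending inventory (cost pool remaining) = $1,790.64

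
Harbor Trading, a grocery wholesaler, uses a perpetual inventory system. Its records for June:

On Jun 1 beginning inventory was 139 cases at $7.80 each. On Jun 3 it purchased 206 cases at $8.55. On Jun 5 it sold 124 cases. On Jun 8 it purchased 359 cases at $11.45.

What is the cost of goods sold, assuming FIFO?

COGS = $967.20

Jun 5, 124 sold [FIFO — oldest first]: 124 @ $7.80 = $967.20
Ending inventory: 15 @ $7.80 + 206 @ $8.55 + 359 @ $11.45 = $5,988.85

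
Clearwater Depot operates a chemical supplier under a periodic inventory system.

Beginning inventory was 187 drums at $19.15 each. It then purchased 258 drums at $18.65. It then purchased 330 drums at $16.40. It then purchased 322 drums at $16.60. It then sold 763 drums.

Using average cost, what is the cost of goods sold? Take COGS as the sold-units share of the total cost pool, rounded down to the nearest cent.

Sale 1, sell 763: 763/1097 × $19,149.95 → $13,319.42
Ending inventory (cost pool remaining) = $5,830.53

COGS = $13,319.42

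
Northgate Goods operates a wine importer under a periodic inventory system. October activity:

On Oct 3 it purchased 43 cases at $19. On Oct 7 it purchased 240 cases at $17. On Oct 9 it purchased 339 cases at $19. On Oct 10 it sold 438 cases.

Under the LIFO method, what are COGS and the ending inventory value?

COGS = $8,124; ending inventory = $3,214

Oct 10, 438 sold [LIFO — newest first]: 339 @ $19 + 99 @ $17 = $8,124
Ending inventory: 43 @ $19 + 141 @ $17 = $3,214
Check: goods available $11,338 = COGS $8,124 + ending $3,214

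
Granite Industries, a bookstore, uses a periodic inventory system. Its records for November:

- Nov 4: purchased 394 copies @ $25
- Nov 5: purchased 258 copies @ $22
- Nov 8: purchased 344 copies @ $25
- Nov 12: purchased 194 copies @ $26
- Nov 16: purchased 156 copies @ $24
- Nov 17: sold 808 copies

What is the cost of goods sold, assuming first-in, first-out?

Nov 17, 808 sold [FIFO — oldest first]: 394 @ $25 + 258 @ $22 + 156 @ $25 = $19,426
Ending inventory: 188 @ $25 + 194 @ $26 + 156 @ $24 = $13,488
Check: goods available $32,914 = COGS $19,426 + ending $13,488

COGS = $19,426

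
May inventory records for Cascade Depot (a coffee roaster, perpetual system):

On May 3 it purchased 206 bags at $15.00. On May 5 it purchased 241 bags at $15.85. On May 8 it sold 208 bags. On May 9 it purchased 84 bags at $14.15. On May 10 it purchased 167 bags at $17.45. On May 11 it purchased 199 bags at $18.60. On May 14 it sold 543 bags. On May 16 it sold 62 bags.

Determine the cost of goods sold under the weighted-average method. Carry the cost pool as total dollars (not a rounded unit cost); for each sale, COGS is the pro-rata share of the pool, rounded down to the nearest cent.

COGS = $13,312.12

After May 3: 206 on hand, pool $3,090.00 (≈ $15.0000 each)
After May 5: 447 on hand, pool $6,909.85 (≈ $15.4583 each)
May 8, sell 208: 208/447 × $6,909.85 → $3,215.32
After May 9: 323 on hand, pool $4,883.13 (≈ $15.1180 each)
After May 10: 490 on hand, pool $7,797.28 (≈ $15.9128 each)
After May 11: 689 on hand, pool $11,498.68 (≈ $16.6889 each)
May 14, sell 543: 543/689 × $11,498.68 → $9,062.09
May 16, sell 62: 62/146 × $2,436.59 → $1,034.71
Total COGS = $3,215.32 + $9,062.09 + $1,034.71 = $13,312.12
Ending inventory (cost pool remaining) = $1,401.88
Check: goods available $14,714.00 = COGS $13,312.12 + ending $1,401.88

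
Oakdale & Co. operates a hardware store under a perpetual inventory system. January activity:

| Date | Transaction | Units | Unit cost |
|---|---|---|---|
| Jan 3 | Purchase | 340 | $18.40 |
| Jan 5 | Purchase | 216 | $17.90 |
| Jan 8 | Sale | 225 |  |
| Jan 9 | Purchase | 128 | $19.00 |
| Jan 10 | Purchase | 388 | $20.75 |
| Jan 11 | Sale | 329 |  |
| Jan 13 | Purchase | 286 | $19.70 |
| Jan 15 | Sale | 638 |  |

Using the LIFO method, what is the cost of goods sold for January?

COGS = $23,185.20

Jan 8, 225 sold [LIFO — newest first]: 216 @ $17.90 + 9 @ $18.40 = $4,032.00
Jan 11, 329 sold [LIFO — newest first]: 329 @ $20.75 = $6,826.75
Jan 15, 638 sold [LIFO — newest first]: 286 @ $19.70 + 59 @ $20.75 + 128 @ $19.00 + 165 @ $18.40 = $12,326.45
Total COGS = $4,032.00 + $6,826.75 + $12,326.45 = $23,185.20
Ending inventory: 166 @ $18.40 = $3,054.40
Check: goods available $26,239.60 = COGS $23,185.20 + ending $3,054.40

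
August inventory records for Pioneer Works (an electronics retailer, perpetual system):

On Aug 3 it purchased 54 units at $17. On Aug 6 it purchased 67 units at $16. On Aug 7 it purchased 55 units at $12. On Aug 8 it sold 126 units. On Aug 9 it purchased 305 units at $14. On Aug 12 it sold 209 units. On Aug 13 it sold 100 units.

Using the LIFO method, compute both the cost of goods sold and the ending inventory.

COGS = $6,138; ending inventory = $782

Aug 8, 126 sold [LIFO — newest first]: 55 @ $12 + 67 @ $16 + 4 @ $17 = $1,800
Aug 12, 209 sold [LIFO — newest first]: 209 @ $14 = $2,926
Aug 13, 100 sold [LIFO — newest first]: 96 @ $14 + 4 @ $17 = $1,412
Total COGS = $1,800 + $2,926 + $1,412 = $6,138
Ending inventory: 46 @ $17 = $782
Check: goods available $6,920 = COGS $6,138 + ending $782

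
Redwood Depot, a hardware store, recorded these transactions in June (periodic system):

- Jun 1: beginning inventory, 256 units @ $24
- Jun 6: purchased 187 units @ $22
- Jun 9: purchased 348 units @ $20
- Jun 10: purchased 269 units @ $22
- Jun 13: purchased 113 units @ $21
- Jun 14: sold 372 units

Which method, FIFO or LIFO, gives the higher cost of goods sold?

FIFO COGS: 256 @ $24 + 116 @ $22 = $8,696
LIFO COGS: 113 @ $21 + 259 @ $22 = $8,071

FIFO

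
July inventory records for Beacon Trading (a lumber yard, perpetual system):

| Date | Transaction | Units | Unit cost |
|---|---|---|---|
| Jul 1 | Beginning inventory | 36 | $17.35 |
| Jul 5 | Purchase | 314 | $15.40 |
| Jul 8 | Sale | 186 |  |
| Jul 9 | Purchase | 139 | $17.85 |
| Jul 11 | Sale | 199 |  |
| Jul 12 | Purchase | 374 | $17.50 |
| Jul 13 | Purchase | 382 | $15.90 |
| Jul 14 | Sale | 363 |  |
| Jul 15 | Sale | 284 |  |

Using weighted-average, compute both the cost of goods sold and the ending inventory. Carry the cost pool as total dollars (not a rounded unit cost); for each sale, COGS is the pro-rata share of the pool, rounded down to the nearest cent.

After Jul 1: 36 on hand, pool $624.60 (≈ $17.3500 each)
After Jul 5: 350 on hand, pool $5,460.20 (≈ $15.6006 each)
Jul 8, sell 186: 186/350 × $5,460.20 → $2,901.70
After Jul 9: 303 on hand, pool $5,039.65 (≈ $16.6325 each)
Jul 11, sell 199: 199/303 × $5,039.65 → $3,309.86
After Jul 12: 478 on hand, pool $8,274.79 (≈ $17.3113 each)
After Jul 13: 860 on hand, pool $14,348.59 (≈ $16.6844 each)
Jul 14, sell 363: 363/860 × $14,348.59 → $6,056.43
Jul 15, sell 284: 284/497 × $8,292.16 → $4,738.37
Total COGS = $2,901.70 + $3,309.86 + $6,056.43 + $4,738.37 = $17,006.36
Ending inventory (cost pool remaining) = $3,553.79

COGS = $17,006.36; ending inventory = $3,553.79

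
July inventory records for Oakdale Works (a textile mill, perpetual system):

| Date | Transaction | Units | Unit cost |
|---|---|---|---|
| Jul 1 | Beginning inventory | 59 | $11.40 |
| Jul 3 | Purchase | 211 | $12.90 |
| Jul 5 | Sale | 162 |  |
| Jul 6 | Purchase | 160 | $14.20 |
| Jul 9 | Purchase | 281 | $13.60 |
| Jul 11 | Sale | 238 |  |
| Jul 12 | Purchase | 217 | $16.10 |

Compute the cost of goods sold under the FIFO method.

COGS = $5,240.50

Jul 5, 162 sold [FIFO — oldest first]: 59 @ $11.40 + 103 @ $12.90 = $2,001.30
Jul 11, 238 sold [FIFO — oldest first]: 108 @ $12.90 + 130 @ $14.20 = $3,239.20
Total COGS = $2,001.30 + $3,239.20 = $5,240.50
Ending inventory: 30 @ $14.20 + 281 @ $13.60 + 217 @ $16.10 = $7,741.30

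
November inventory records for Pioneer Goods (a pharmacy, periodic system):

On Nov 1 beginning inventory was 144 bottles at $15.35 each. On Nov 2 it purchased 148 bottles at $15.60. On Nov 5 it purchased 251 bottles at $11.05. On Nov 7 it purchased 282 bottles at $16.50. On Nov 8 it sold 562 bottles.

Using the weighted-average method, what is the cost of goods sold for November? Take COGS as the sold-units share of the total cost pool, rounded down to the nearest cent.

Nov 8, sell 562: 562/825 × $11,945.75 → $8,137.58
Ending inventory (cost pool remaining) = $3,808.17

COGS = $8,137.58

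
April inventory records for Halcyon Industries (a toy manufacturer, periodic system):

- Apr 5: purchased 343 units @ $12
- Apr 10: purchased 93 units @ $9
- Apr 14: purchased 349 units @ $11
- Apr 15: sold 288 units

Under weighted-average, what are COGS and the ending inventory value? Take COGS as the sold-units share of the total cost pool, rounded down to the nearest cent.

Apr 15, sell 288: 288/785 × $8,792.00 → $3,225.60
Ending inventory (cost pool remaining) = $5,566.40

COGS = $3,225.60; ending inventory = $5,566.40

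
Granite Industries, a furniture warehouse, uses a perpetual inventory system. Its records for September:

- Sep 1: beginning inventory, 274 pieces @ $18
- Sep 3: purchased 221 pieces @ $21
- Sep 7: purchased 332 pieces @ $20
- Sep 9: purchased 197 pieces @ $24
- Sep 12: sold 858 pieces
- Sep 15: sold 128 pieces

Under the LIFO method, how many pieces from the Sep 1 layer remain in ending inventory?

38

Sep 12, 858 sold [LIFO — newest first]: 197 @ $24 + 332 @ $20 + 221 @ $21 + 108 @ $18 = $17,953
Sep 15, 128 sold [LIFO — newest first]: 128 @ $18 = $2,304
Total COGS = $17,953 + $2,304 = $20,257
Ending inventory: 38 @ $18 = $684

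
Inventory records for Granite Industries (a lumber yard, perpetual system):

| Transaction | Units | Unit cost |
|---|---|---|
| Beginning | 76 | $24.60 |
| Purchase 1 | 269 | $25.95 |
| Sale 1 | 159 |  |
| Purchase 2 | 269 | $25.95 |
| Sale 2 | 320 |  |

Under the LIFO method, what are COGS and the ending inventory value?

Sale 1 (159) [LIFO — newest first]: 159 @ $25.95 = $4,126.05
Sale 2 (320) [LIFO — newest first]: 269 @ $25.95 + 51 @ $25.95 = $8,304.00
Total COGS = $4,126.05 + $8,304.00 = $12,430.05
Ending inventory: 76 @ $24.60 + 59 @ $25.95 = $3,400.65

COGS = $12,430.05; ending inventory = $3,400.65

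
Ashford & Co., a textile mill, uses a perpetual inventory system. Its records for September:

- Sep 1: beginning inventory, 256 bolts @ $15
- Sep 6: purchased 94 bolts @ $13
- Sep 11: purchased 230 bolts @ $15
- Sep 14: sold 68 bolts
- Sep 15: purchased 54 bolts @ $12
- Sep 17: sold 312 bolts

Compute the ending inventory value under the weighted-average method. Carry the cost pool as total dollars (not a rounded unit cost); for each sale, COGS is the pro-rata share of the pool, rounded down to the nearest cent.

Ending inventory = $3,662.83

After Sep 1: 256 on hand, pool $3,840.00 (≈ $15.0000 each)
After Sep 6: 350 on hand, pool $5,062.00 (≈ $14.4629 each)
After Sep 11: 580 on hand, pool $8,512.00 (≈ $14.6759 each)
Sep 14, sell 68: 68/580 × $8,512.00 → $997.95
After Sep 15: 566 on hand, pool $8,162.05 (≈ $14.4206 each)
Sep 17, sell 312: 312/566 × $8,162.05 → $4,499.22
Total COGS = $997.95 + $4,499.22 = $5,497.17
Ending inventory (cost pool remaining) = $3,662.83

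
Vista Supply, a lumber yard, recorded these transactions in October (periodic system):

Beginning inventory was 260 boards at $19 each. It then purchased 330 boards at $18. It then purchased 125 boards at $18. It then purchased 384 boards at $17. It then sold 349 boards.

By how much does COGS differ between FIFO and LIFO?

$609

FIFO COGS: 260 @ $19 + 89 @ $18 = $6,542
LIFO COGS: 349 @ $17 = $5,933
Difference = |$6,542 − $5,933| = $609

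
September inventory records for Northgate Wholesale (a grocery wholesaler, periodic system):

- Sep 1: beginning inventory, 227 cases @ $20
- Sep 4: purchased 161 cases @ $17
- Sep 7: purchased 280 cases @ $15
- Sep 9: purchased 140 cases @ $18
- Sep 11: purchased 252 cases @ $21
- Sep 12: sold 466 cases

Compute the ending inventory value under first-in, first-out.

Ending inventory = $10,842

Sep 12, 466 sold [FIFO — oldest first]: 227 @ $20 + 161 @ $17 + 78 @ $15 = $8,447
Ending inventory: 202 @ $15 + 140 @ $18 + 252 @ $21 = $10,842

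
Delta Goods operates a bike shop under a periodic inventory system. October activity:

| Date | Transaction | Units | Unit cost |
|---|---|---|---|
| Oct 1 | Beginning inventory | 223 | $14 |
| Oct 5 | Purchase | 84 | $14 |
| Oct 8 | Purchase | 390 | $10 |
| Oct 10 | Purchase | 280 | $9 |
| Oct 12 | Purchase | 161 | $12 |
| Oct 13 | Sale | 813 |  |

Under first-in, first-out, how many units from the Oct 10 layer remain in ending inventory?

Oct 13, 813 sold [FIFO — oldest first]: 223 @ $14 + 84 @ $14 + 390 @ $10 + 116 @ $9 = $9,242
Ending inventory: 164 @ $9 + 161 @ $12 = $3,408

164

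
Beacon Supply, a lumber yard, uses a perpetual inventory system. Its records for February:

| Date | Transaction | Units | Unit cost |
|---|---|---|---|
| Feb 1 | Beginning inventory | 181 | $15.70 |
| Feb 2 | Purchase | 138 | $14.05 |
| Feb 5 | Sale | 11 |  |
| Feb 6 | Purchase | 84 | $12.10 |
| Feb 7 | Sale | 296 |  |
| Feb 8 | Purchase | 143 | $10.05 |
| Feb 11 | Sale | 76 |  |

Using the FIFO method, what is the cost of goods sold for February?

COGS = $5,555.00

Feb 5, 11 sold [FIFO — oldest first]: 11 @ $15.70 = $172.70
Feb 7, 296 sold [FIFO — oldest first]: 170 @ $15.70 + 126 @ $14.05 = $4,439.30
Feb 11, 76 sold [FIFO — oldest first]: 12 @ $14.05 + 64 @ $12.10 = $943.00
Total COGS = $172.70 + $4,439.30 + $943.00 = $5,555.00
Ending inventory: 20 @ $12.10 + 143 @ $10.05 = $1,679.15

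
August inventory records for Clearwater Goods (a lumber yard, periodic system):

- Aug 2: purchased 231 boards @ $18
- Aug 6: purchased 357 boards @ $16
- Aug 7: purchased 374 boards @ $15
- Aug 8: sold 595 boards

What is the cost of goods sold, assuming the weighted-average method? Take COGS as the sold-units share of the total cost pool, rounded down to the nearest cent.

Aug 8, sell 595: 595/962 × $15,480.00 → $9,574.42
Ending inventory (cost pool remaining) = $5,905.58
Check: goods available $15,480.00 = COGS $9,574.42 + ending $5,905.58

COGS = $9,574.42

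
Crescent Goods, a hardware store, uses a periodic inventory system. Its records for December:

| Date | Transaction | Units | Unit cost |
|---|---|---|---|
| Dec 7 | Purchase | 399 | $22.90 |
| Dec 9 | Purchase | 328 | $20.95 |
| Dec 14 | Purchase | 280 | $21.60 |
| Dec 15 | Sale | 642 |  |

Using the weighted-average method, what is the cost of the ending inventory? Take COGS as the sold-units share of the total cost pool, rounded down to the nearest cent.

Ending inventory = $7,994.74

Dec 15, sell 642: 642/1007 × $22,056.70 → $14,061.96
Ending inventory (cost pool remaining) = $7,994.74
Check: goods available $22,056.70 = COGS $14,061.96 + ending $7,994.74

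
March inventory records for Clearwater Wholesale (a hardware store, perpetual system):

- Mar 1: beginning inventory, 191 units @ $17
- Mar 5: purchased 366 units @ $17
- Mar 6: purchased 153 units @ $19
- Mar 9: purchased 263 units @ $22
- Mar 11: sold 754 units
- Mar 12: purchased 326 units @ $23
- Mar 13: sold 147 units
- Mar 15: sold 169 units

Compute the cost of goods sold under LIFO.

Mar 11, 754 sold [LIFO — newest first]: 263 @ $22 + 153 @ $19 + 338 @ $17 = $14,439
Mar 13, 147 sold [LIFO — newest first]: 147 @ $23 = $3,381
Mar 15, 169 sold [LIFO — newest first]: 169 @ $23 = $3,887
Total COGS = $14,439 + $3,381 + $3,887 = $21,707
Ending inventory: 191 @ $17 + 28 @ $17 + 10 @ $23 = $3,953
Check: goods available $25,660 = COGS $21,707 + ending $3,953

COGS = $21,707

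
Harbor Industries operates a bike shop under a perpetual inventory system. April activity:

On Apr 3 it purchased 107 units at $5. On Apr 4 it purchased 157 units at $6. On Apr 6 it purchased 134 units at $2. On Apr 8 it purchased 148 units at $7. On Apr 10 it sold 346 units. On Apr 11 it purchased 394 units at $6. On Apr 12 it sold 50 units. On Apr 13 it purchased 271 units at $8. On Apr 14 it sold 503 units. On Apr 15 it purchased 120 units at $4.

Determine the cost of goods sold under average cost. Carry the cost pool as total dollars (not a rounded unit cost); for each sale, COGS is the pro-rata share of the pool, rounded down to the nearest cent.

COGS = $5,297.07

After Apr 3: 107 on hand, pool $535.00 (≈ $5.0000 each)
After Apr 4: 264 on hand, pool $1,477.00 (≈ $5.5947 each)
After Apr 6: 398 on hand, pool $1,745.00 (≈ $4.3844 each)
After Apr 8: 546 on hand, pool $2,781.00 (≈ $5.0934 each)
Apr 10, sell 346: 346/546 × $2,781.00 → $1,762.31
After Apr 11: 594 on hand, pool $3,382.69 (≈ $5.6948 each)
Apr 12, sell 50: 50/594 × $3,382.69 → $284.73
After Apr 13: 815 on hand, pool $5,265.96 (≈ $6.4613 each)
Apr 14, sell 503: 503/815 × $5,265.96 → $3,250.03
After Apr 15: 432 on hand, pool $2,495.93 (≈ $5.7776 each)
Total COGS = $1,762.31 + $284.73 + $3,250.03 = $5,297.07
Ending inventory (cost pool remaining) = $2,495.93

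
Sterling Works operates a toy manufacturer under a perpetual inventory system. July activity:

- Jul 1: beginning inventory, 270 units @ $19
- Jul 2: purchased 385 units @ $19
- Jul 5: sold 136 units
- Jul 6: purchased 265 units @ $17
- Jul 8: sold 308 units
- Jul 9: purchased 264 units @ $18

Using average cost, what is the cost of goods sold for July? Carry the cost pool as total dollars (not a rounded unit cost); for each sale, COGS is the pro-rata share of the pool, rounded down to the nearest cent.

COGS = $8,227.78

After Jul 1: 270 on hand, pool $5,130.00 (≈ $19.0000 each)
After Jul 2: 655 on hand, pool $12,445.00 (≈ $19.0000 each)
Jul 5, sell 136: 136/655 × $12,445.00 → $2,584.00
After Jul 6: 784 on hand, pool $14,366.00 (≈ $18.3240 each)
Jul 8, sell 308: 308/784 × $14,366.00 → $5,643.78
After Jul 9: 740 on hand, pool $13,474.22 (≈ $18.2084 each)
Total COGS = $2,584.00 + $5,643.78 = $8,227.78
Ending inventory (cost pool remaining) = $13,474.22
Check: goods available $21,702.00 = COGS $8,227.78 + ending $13,474.22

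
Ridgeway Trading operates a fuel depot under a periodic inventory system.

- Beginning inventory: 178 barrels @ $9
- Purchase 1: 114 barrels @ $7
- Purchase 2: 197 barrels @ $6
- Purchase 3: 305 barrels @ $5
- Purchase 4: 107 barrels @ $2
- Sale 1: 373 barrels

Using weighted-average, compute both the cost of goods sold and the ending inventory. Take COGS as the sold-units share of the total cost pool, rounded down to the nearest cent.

Sale 1, sell 373: 373/901 × $5,321.00 → $2,202.81
Ending inventory (cost pool remaining) = $3,118.19

COGS = $2,202.81; ending inventory = $3,118.19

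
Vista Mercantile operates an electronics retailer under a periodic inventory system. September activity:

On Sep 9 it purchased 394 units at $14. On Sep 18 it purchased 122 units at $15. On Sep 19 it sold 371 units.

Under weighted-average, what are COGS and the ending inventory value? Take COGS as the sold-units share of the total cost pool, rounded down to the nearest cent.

Sep 19, sell 371: 371/516 × $7,346.00 → $5,281.71
Ending inventory (cost pool remaining) = $2,064.29
Check: goods available $7,346.00 = COGS $5,281.71 + ending $2,064.29

COGS = $5,281.71; ending inventory = $2,064.29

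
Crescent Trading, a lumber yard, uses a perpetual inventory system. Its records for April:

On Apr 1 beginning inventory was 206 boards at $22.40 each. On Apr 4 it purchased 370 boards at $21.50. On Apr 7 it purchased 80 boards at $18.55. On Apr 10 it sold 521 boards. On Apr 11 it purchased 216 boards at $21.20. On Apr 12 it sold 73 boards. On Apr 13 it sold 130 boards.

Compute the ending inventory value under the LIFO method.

Apr 10, 521 sold [LIFO — newest first]: 80 @ $18.55 + 370 @ $21.50 + 71 @ $22.40 = $11,029.40
Apr 12, 73 sold [LIFO — newest first]: 73 @ $21.20 = $1,547.60
Apr 13, 130 sold [LIFO — newest first]: 130 @ $21.20 = $2,756.00
Total COGS = $11,029.40 + $1,547.60 + $2,756.00 = $15,333.00
Ending inventory: 135 @ $22.40 + 13 @ $21.20 = $3,299.60

Ending inventory = $3,299.60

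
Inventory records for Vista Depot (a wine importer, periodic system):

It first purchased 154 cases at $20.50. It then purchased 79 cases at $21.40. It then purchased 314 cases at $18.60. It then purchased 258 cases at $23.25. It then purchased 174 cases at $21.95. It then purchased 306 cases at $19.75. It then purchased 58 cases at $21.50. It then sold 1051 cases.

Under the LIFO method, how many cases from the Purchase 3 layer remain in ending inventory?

Sale 1 (1051) [LIFO — newest first]: 58 @ $21.50 + 306 @ $19.75 + 174 @ $21.95 + 258 @ $23.25 + 255 @ $18.60 = $21,851.30
Ending inventory: 154 @ $20.50 + 79 @ $21.40 + 59 @ $18.60 = $5,945.00

59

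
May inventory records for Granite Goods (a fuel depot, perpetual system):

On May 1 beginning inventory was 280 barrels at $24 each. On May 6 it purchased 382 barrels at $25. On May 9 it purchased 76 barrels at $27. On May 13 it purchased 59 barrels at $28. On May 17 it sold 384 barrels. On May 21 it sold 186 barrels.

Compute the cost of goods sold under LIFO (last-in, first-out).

May 17, 384 sold [LIFO — newest first]: 59 @ $28 + 76 @ $27 + 249 @ $25 = $9,929
May 21, 186 sold [LIFO — newest first]: 133 @ $25 + 53 @ $24 = $4,597
Total COGS = $9,929 + $4,597 = $14,526
Ending inventory: 227 @ $24 = $5,448

COGS = $14,526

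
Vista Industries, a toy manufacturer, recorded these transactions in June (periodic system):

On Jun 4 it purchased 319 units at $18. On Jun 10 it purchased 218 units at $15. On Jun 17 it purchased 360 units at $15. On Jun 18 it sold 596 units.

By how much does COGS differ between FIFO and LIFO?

FIFO COGS: 319 @ $18 + 218 @ $15 + 59 @ $15 = $9,897
LIFO COGS: 360 @ $15 + 218 @ $15 + 18 @ $18 = $8,994
Difference = |$9,897 − $8,994| = $903

$903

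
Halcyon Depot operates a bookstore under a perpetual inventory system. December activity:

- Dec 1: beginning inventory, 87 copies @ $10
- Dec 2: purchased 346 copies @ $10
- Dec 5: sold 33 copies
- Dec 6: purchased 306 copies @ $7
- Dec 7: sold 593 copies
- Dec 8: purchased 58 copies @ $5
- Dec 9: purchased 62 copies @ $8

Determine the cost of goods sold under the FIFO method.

COGS = $5,681

Dec 5, 33 sold [FIFO — oldest first]: 33 @ $10 = $330
Dec 7, 593 sold [FIFO — oldest first]: 54 @ $10 + 346 @ $10 + 193 @ $7 = $5,351
Total COGS = $330 + $5,351 = $5,681
Ending inventory: 113 @ $7 + 58 @ $5 + 62 @ $8 = $1,577
Check: goods available $7,258 = COGS $5,681 + ending $1,577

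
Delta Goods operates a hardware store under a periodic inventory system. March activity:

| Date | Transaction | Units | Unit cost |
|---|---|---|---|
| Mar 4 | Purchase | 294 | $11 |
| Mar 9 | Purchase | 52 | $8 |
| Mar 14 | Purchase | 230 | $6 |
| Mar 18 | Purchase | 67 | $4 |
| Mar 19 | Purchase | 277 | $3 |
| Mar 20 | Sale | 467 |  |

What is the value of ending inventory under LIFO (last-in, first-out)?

Mar 20, 467 sold [LIFO — newest first]: 277 @ $3 + 67 @ $4 + 123 @ $6 = $1,837
Ending inventory: 294 @ $11 + 52 @ $8 + 107 @ $6 = $4,292

Ending inventory = $4,292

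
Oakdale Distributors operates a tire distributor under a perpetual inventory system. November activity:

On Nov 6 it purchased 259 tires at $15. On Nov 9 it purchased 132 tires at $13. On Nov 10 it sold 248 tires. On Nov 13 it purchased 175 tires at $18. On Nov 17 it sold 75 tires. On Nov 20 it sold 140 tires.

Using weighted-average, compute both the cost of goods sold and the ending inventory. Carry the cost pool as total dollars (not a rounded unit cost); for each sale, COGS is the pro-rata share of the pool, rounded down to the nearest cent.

COGS = $7,067.22; ending inventory = $1,683.78

After Nov 6: 259 on hand, pool $3,885.00 (≈ $15.0000 each)
After Nov 9: 391 on hand, pool $5,601.00 (≈ $14.3248 each)
Nov 10, sell 248: 248/391 × $5,601.00 → $3,552.55
After Nov 13: 318 on hand, pool $5,198.45 (≈ $16.3473 each)
Nov 17, sell 75: 75/318 × $5,198.45 → $1,226.04
Nov 20, sell 140: 140/243 × $3,972.41 → $2,288.63
Total COGS = $3,552.55 + $1,226.04 + $2,288.63 = $7,067.22
Ending inventory (cost pool remaining) = $1,683.78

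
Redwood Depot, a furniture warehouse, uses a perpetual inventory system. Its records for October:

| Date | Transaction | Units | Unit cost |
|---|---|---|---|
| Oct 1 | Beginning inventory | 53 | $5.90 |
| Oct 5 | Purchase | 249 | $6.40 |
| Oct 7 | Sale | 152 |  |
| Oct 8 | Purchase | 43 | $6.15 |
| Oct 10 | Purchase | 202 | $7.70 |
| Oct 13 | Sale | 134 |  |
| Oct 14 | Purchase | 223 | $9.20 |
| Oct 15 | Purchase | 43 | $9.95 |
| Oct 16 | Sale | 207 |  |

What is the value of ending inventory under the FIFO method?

Ending inventory = $2,895.25

Oct 7, 152 sold [FIFO — oldest first]: 53 @ $5.90 + 99 @ $6.40 = $946.30
Oct 13, 134 sold [FIFO — oldest first]: 134 @ $6.40 = $857.60
Oct 16, 207 sold [FIFO — oldest first]: 16 @ $6.40 + 43 @ $6.15 + 148 @ $7.70 = $1,506.45
Total COGS = $946.30 + $857.60 + $1,506.45 = $3,310.35
Ending inventory: 54 @ $7.70 + 223 @ $9.20 + 43 @ $9.95 = $2,895.25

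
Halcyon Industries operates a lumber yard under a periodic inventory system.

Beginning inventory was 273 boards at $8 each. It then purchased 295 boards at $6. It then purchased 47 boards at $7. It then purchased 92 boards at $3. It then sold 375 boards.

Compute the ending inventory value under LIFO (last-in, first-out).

Ending inventory = $2,538

Sale 1 (375) [LIFO — newest first]: 92 @ $3 + 47 @ $7 + 236 @ $6 = $2,021
Ending inventory: 273 @ $8 + 59 @ $6 = $2,538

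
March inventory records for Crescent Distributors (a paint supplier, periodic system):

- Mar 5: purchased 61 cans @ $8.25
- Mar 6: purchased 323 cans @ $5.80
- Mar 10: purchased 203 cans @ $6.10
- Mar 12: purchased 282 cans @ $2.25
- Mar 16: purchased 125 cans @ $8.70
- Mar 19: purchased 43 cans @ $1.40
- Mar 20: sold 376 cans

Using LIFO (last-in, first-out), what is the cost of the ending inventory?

Ending inventory = $3,781.45

Mar 20, 376 sold [LIFO — newest first]: 43 @ $1.40 + 125 @ $8.70 + 208 @ $2.25 = $1,615.70
Ending inventory: 61 @ $8.25 + 323 @ $5.80 + 203 @ $6.10 + 74 @ $2.25 = $3,781.45
Check: goods available $5,397.15 = COGS $1,615.70 + ending $3,781.45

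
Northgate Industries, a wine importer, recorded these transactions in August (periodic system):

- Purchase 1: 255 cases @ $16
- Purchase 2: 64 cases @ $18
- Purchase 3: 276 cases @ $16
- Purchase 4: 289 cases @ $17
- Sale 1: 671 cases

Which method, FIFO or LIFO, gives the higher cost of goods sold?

FIFO COGS: 255 @ $16 + 64 @ $18 + 276 @ $16 + 76 @ $17 = $10,940
LIFO COGS: 289 @ $17 + 276 @ $16 + 64 @ $18 + 42 @ $16 = $11,153

LIFO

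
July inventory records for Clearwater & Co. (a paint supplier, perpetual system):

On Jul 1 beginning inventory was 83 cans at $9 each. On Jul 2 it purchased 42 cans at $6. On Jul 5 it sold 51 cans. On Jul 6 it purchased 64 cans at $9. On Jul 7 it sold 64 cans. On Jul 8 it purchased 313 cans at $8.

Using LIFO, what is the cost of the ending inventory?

Ending inventory = $3,170

Jul 5, 51 sold [LIFO — newest first]: 42 @ $6 + 9 @ $9 = $333
Jul 7, 64 sold [LIFO — newest first]: 64 @ $9 = $576
Total COGS = $333 + $576 = $909
Ending inventory: 74 @ $9 + 313 @ $8 = $3,170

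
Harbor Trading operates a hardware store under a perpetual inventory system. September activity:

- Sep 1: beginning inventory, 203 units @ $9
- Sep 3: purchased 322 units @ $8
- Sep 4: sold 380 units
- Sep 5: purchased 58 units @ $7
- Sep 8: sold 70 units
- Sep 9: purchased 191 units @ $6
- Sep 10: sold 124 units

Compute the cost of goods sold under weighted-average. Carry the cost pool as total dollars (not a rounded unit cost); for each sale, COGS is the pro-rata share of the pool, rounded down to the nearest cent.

After Sep 1: 203 on hand, pool $1,827.00 (≈ $9.0000 each)
After Sep 3: 525 on hand, pool $4,403.00 (≈ $8.3867 each)
Sep 4, sell 380: 380/525 × $4,403.00 → $3,186.93
After Sep 5: 203 on hand, pool $1,622.07 (≈ $7.9905 each)
Sep 8, sell 70: 70/203 × $1,622.07 → $559.33
After Sep 9: 324 on hand, pool $2,208.74 (≈ $6.8171 each)
Sep 10, sell 124: 124/324 × $2,208.74 → $845.32
Total COGS = $3,186.93 + $559.33 + $845.32 = $4,591.58
Ending inventory (cost pool remaining) = $1,363.42
Check: goods available $5,955.00 = COGS $4,591.58 + ending $1,363.42

COGS = $4,591.58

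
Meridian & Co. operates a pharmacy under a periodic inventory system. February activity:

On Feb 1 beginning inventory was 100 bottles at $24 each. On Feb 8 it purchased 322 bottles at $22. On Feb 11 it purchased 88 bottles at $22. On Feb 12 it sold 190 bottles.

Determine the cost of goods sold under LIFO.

Feb 12, 190 sold [LIFO — newest first]: 88 @ $22 + 102 @ $22 = $4,180
Ending inventory: 100 @ $24 + 220 @ $22 = $7,240
Check: goods available $11,420 = COGS $4,180 + ending $7,240

COGS = $4,180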